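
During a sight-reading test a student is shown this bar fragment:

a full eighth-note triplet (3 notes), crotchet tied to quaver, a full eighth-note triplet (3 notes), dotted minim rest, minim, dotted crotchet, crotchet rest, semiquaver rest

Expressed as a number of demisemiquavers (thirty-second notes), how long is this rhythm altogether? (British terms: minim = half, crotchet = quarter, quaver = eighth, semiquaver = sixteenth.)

Express everything in thirty-second notes: a full eighth-note triplet (3 notes) (three triplet eighths span one quarter) = 8; crotchet tied to quaver (crotchet + quaver) = 12; a full eighth-note triplet (3 notes) (three triplet eighths span one quarter) = 8; dotted minim rest = 24; minim = 16; dotted crotchet = 12; crotchet rest = 8; semiquaver rest = 2.
Sum: 8 + 12 + 8 + 24 + 16 + 12 + 8 + 2 = 90 thirty-second notes.

90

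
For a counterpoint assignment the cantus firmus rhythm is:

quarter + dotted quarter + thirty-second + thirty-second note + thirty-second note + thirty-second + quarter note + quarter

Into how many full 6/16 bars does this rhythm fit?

3

One bar of 6/16 = 12 thirty-second notes.
In thirty-second notes: quarter = 8; dotted quarter = 12; thirty-second = 1; thirty-second note = 1; thirty-second note = 1; thirty-second = 1; quarter note = 8; quarter = 8.
Altogether 8 + 12 + 1 + 1 + 1 + 1 + 8 + 8 = 40.
40 ÷ 12 = 3 complete bars with 4 left over.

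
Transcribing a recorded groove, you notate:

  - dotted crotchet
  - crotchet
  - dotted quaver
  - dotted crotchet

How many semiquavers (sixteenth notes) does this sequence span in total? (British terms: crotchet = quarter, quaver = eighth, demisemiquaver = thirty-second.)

Working in sixteenth notes: dotted crotchet = 6; crotchet = 4; dotted quaver = 3; dotted crotchet = 6.
Altogether 6 + 4 + 3 + 6 = 19 sixteenth notes.

19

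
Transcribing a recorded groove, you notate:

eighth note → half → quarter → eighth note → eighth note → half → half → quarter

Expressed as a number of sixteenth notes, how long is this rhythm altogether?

38

Working in sixteenth notes: eighth note = 2; half = 8; quarter = 4; eighth note = 2; eighth note = 2; half = 8; half = 8; quarter = 4.
Sum: 2 + 8 + 4 + 2 + 2 + 8 + 8 + 4 = 38 sixteenth notes.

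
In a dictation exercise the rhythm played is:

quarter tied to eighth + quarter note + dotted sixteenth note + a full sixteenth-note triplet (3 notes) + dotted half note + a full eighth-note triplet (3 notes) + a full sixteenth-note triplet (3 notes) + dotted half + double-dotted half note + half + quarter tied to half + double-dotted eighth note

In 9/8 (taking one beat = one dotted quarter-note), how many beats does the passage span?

One dotted quarter-note beat = 12 thirty-second notes.
In thirty-second notes: quarter tied to eighth (quarter + eighth) = 12; quarter note = 8; dotted sixteenth note = 3; a full sixteenth-note triplet (3 notes) (three triplet sixteenths span one eighth) = 4; dotted half note = 24; a full eighth-note triplet (3 notes) (three triplet eighths span one quarter) = 8; a full sixteenth-note triplet (3 notes) (three triplet sixteenths span one eighth) = 4; dotted half = 24; double-dotted half note = 28; half = 16; quarter tied to half (quarter + half) = 24; double-dotted eighth note = 7.
Altogether 12 + 8 + 3 + 4 + 24 + 8 + 4 + 24 + 28 + 16 + 24 + 7 = 162.
162 ÷ 12 = 13.5 beats.

13.5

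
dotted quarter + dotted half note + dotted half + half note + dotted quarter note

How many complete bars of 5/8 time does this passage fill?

4

One bar of 5/8 = 5 eighth notes.
In eighth notes: dotted quarter = 3; dotted half note = 6; dotted half = 6; half note = 4; dotted quarter note = 3.
Sum: 3 + 6 + 6 + 4 + 3 = 22.
22 ÷ 5 = 4 complete bars with 2 left over.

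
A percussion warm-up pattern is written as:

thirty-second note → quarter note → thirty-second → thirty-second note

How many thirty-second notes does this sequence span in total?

11

Each duration in thirty-second notes: thirty-second note = 1; quarter note = 8; thirty-second = 1; thirty-second note = 1.
Adding: 1 + 8 + 1 + 1 = 11 thirty-second notes.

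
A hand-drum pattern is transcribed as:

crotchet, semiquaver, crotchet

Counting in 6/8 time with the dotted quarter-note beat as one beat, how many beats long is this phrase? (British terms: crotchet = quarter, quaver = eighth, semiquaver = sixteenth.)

One dotted quarter-note beat = 6 sixteenth notes.
In sixteenth notes: crotchet = 4; semiquaver = 1; crotchet = 4.
Adding: 4 + 1 + 4 = 9.
9 ÷ 6 = 1.5 beats.

1.5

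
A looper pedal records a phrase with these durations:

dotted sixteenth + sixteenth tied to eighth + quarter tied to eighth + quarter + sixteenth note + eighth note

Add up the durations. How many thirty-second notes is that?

Each duration in thirty-second notes: dotted sixteenth = 3; sixteenth tied to eighth (sixteenth + eighth) = 6; quarter tied to eighth (quarter + eighth) = 12; quarter = 8; sixteenth note = 2; eighth note = 4.
Adding: 3 + 6 + 12 + 8 + 2 + 4 = 35 thirty-second notes.

35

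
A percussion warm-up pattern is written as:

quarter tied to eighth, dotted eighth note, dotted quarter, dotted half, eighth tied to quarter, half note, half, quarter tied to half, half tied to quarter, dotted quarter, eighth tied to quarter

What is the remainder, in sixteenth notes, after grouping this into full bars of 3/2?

One bar of 3/2 = 24 sixteenth notes.
Express everything in sixteenth notes: quarter tied to eighth (quarter + eighth) = 6; dotted eighth note = 3; dotted quarter = 6; dotted half = 12; eighth tied to quarter (eighth + quarter) = 6; half note = 8; half = 8; quarter tied to half (quarter + half) = 12; half tied to quarter (half + quarter) = 12; dotted quarter = 6; eighth tied to quarter (eighth + quarter) = 6.
Total: 6 + 3 + 6 + 12 + 6 + 8 + 8 + 12 + 12 + 6 + 6 = 85.
85 ÷ 24 = 3 complete bars with 13 sixteenth notes remaining.

13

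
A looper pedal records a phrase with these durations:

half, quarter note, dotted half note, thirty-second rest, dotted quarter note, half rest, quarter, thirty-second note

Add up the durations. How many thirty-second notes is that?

86

In thirty-second notes: half = 16; quarter note = 8; dotted half note = 24; thirty-second rest = 1; dotted quarter note = 12; half rest = 16; quarter = 8; thirty-second note = 1.
Total: 16 + 8 + 24 + 1 + 12 + 16 + 8 + 1 = 86 thirty-second notes.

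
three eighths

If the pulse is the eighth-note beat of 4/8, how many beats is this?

One eighth-note beat = 2 sixteenth notes.
Convert each value to sixteenth notes: eighth = 2; eighth = 2; eighth = 2.
Altogether 2 + 2 + 2 = 6.
6 ÷ 2 = 3 beats.

3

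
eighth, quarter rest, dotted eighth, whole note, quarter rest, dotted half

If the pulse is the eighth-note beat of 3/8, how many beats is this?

20.5

One eighth-note beat = 2 sixteenth notes.
In sixteenth notes: eighth = 2; quarter rest = 4; dotted eighth = 3; whole note = 16; quarter rest = 4; dotted half = 12.
Adding: 2 + 4 + 3 + 16 + 4 + 12 = 41.
41 ÷ 2 = 20.5 beats.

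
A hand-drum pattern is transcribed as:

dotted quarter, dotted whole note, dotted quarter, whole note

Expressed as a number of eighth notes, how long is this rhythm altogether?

26

Each duration in eighth notes: dotted quarter = 3; dotted whole note = 12; dotted quarter = 3; whole note = 8.
Adding: 3 + 12 + 3 + 8 = 26 eighth notes.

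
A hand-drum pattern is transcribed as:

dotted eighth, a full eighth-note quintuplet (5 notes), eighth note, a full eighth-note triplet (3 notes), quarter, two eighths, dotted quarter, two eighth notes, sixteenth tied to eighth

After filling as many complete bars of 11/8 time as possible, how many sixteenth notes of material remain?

16

One bar of 11/8 = 22 sixteenth notes.
In sixteenth notes: dotted eighth = 3; a full eighth-note quintuplet (5 notes) (five quintuplet eighths span one half) = 8; eighth note = 2; a full eighth-note triplet (3 notes) (three triplet eighths span one quarter) = 4; quarter = 4; eighth = 2; eighth = 2; dotted quarter = 6; eighth note = 2; eighth note = 2; sixteenth tied to eighth (sixteenth + eighth) = 3.
Altogether 3 + 8 + 2 + 4 + 4 + 2 + 2 + 6 + 2 + 2 + 3 = 38.
38 ÷ 22 = 1 complete bar with 16 sixteenth notes remaining.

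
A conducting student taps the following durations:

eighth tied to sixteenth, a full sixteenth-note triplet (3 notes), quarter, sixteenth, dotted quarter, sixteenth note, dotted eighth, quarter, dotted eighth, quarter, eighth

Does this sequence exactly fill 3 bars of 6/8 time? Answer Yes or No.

One bar of 6/8 = 12 sixteenth notes, so 3 bars = 36.
Convert each value to sixteenth notes: eighth tied to sixteenth (eighth + sixteenth) = 3; a full sixteenth-note triplet (3 notes) (three triplet sixteenths span one eighth) = 2; quarter = 4; sixteenth = 1; dotted quarter = 6; sixteenth note = 1; dotted eighth = 3; quarter = 4; dotted eighth = 3; quarter = 4; eighth = 2.
Altogether 3 + 2 + 4 + 1 + 6 + 1 + 3 + 4 + 3 + 4 + 2 = 33.
33 falls short of 36, so the answer is No.

No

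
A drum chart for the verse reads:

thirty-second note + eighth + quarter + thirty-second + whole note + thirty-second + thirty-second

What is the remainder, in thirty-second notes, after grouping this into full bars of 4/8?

One bar of 4/8 = 16 thirty-second notes.
Working in thirty-second notes: thirty-second note = 1; eighth = 4; quarter = 8; thirty-second = 1; whole note = 32; thirty-second = 1; thirty-second = 1.
Sum: 1 + 4 + 8 + 1 + 32 + 1 + 1 = 48.
48 ÷ 16 = 3 complete bars with 0 thirty-second notes remaining.

0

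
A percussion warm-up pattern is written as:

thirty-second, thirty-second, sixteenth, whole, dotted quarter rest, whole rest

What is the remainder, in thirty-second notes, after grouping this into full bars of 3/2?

One bar of 3/2 = 48 thirty-second notes.
Convert each value to thirty-second notes: thirty-second = 1; thirty-second = 1; sixteenth = 2; whole = 32; dotted quarter rest = 12; whole rest = 32.
Sum: 1 + 1 + 2 + 32 + 12 + 32 = 80.
80 ÷ 48 = 1 complete bar with 32 thirty-second notes remaining.

32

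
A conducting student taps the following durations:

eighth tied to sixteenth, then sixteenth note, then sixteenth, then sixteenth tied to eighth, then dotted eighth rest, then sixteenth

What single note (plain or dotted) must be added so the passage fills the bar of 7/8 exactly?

The bar of 7/8 = 14 sixteenth notes.
In sixteenth notes: eighth tied to sixteenth (eighth + sixteenth) = 3; sixteenth note = 1; sixteenth = 1; sixteenth tied to eighth (sixteenth + eighth) = 3; dotted eighth rest = 3; sixteenth = 1.
Altogether 3 + 1 + 1 + 3 + 3 + 1 = 12.
Remaining: 14 − 12 = 2 sixteenth notes, which is a eighth note.

eighth note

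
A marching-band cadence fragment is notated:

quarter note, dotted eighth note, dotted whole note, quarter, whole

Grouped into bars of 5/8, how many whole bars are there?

One bar of 5/8 = 10 sixteenth notes.
Convert each value to sixteenth notes: quarter note = 4; dotted eighth note = 3; dotted whole note = 24; quarter = 4; whole = 16.
Altogether 4 + 3 + 24 + 4 + 16 = 51.
51 ÷ 10 = 5 complete bars with 1 left over.

5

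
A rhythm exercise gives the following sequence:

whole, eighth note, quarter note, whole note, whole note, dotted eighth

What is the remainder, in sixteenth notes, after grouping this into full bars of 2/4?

One bar of 2/4 = 8 sixteenth notes.
In sixteenth notes: whole = 16; eighth note = 2; quarter note = 4; whole note = 16; whole note = 16; dotted eighth = 3.
Sum: 16 + 2 + 4 + 16 + 16 + 3 = 57.
57 ÷ 8 = 7 complete bars with 1 sixteenth note remaining.

1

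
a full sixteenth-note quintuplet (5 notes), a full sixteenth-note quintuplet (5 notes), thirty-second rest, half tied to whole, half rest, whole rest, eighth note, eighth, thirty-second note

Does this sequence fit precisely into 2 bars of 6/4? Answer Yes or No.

No

One bar of 6/4 = 48 thirty-second notes, so 2 bars = 96.
Convert each value to thirty-second notes: a full sixteenth-note quintuplet (5 notes) (five quintuplet sixteenths span one quarter) = 8; a full sixteenth-note quintuplet (5 notes) (five quintuplet sixteenths span one quarter) = 8; thirty-second rest = 1; half tied to whole (half + whole) = 48; half rest = 16; whole rest = 32; eighth note = 4; eighth = 4; thirty-second note = 1.
Altogether 8 + 8 + 1 + 48 + 16 + 32 + 4 + 4 + 1 = 122.
122 exceeds 96, so the answer is No.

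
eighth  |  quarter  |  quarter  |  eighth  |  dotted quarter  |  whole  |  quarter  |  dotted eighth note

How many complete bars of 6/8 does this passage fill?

3

One bar of 6/8 = 12 sixteenth notes.
In sixteenth notes: eighth = 2; quarter = 4; quarter = 4; eighth = 2; dotted quarter = 6; whole = 16; quarter = 4; dotted eighth note = 3.
Sum: 2 + 4 + 4 + 2 + 6 + 16 + 4 + 3 = 41.
41 ÷ 12 = 3 complete bars with 5 left over.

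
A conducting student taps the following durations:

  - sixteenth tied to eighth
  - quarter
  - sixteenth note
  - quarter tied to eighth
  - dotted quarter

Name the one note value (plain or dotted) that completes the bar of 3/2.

The bar of 3/2 = 24 sixteenth notes.
Express everything in sixteenth notes: sixteenth tied to eighth (sixteenth + eighth) = 3; quarter = 4; sixteenth note = 1; quarter tied to eighth (quarter + eighth) = 6; dotted quarter = 6.
Total: 3 + 4 + 1 + 6 + 6 = 20.
Remaining: 24 − 20 = 4 sixteenth notes, which is a quarter note.

quarter note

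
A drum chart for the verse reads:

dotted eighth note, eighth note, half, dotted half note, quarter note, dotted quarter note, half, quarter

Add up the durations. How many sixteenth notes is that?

Each duration in sixteenth notes: dotted eighth note = 3; eighth note = 2; half = 8; dotted half note = 12; quarter note = 4; dotted quarter note = 6; half = 8; quarter = 4.
Sum: 3 + 2 + 8 + 12 + 4 + 6 + 8 + 4 = 47 sixteenth notes.

47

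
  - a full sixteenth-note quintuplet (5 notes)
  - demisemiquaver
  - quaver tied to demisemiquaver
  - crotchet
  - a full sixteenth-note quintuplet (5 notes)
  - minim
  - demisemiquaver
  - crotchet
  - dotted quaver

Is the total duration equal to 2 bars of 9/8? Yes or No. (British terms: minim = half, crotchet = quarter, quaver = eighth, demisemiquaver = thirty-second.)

No

One bar of 9/8 = 36 thirty-second notes, so 2 bars = 72.
Convert each value to thirty-second notes: a full sixteenth-note quintuplet (5 notes) (five quintuplet sixteenths span one quarter) = 8; demisemiquaver = 1; quaver tied to demisemiquaver (quaver + demisemiquaver) = 5; crotchet = 8; a full sixteenth-note quintuplet (5 notes) (five quintuplet sixteenths span one quarter) = 8; minim = 16; demisemiquaver = 1; crotchet = 8; dotted quaver = 6.
Total: 8 + 1 + 5 + 8 + 8 + 16 + 1 + 8 + 6 = 61.
61 falls short of 72, so the answer is No.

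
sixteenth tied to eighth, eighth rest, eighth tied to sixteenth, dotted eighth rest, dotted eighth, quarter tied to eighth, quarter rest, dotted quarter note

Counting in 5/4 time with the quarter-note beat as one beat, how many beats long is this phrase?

7.5

One quarter-note beat = 4 sixteenth notes.
Each duration in sixteenth notes: sixteenth tied to eighth (sixteenth + eighth) = 3; eighth rest = 2; eighth tied to sixteenth (eighth + sixteenth) = 3; dotted eighth rest = 3; dotted eighth = 3; quarter tied to eighth (quarter + eighth) = 6; quarter rest = 4; dotted quarter note = 6.
Adding: 3 + 2 + 3 + 3 + 3 + 6 + 4 + 6 = 30.
30 ÷ 4 = 7.5 beats.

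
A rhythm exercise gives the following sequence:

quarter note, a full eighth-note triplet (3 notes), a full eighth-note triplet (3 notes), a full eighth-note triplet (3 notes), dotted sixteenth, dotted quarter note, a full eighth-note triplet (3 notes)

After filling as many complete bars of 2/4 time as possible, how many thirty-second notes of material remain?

One bar of 2/4 = 16 thirty-second notes.
In thirty-second notes: quarter note = 8; a full eighth-note triplet (3 notes) (three triplet eighths span one quarter) = 8; a full eighth-note triplet (3 notes) (three triplet eighths span one quarter) = 8; a full eighth-note triplet (3 notes) (three triplet eighths span one quarter) = 8; dotted sixteenth = 3; dotted quarter note = 12; a full eighth-note triplet (3 notes) (three triplet eighths span one quarter) = 8.
Total: 8 + 8 + 8 + 8 + 3 + 12 + 8 = 55.
55 ÷ 16 = 3 complete bars with 7 thirty-second notes remaining.

7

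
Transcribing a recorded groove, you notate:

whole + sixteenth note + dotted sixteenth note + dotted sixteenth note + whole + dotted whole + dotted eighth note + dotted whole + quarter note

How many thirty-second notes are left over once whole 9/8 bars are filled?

2

One bar of 9/8 = 36 thirty-second notes.
In thirty-second notes: whole = 32; sixteenth note = 2; dotted sixteenth note = 3; dotted sixteenth note = 3; whole = 32; dotted whole = 48; dotted eighth note = 6; dotted whole = 48; quarter note = 8.
Altogether 32 + 2 + 3 + 3 + 32 + 48 + 6 + 48 + 8 = 182.
182 ÷ 36 = 5 complete bars with 2 thirty-second notes remaining.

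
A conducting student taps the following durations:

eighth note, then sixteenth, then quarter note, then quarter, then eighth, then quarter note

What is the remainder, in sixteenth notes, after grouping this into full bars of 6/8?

One bar of 6/8 = 12 sixteenth notes.
Convert each value to sixteenth notes: eighth note = 2; sixteenth = 1; quarter note = 4; quarter = 4; eighth = 2; quarter note = 4.
Altogether 2 + 1 + 4 + 4 + 2 + 4 = 17.
17 ÷ 12 = 1 complete bar with 5 sixteenth notes remaining.

5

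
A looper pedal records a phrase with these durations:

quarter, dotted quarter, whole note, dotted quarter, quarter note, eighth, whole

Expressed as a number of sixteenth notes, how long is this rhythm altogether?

54

Convert each value to sixteenth notes: quarter = 4; dotted quarter = 6; whole note = 16; dotted quarter = 6; quarter note = 4; eighth = 2; whole = 16.
Adding: 4 + 6 + 16 + 6 + 4 + 2 + 16 = 54 sixteenth notes.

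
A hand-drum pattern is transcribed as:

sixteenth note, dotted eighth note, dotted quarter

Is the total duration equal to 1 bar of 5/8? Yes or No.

One bar of 5/8 = 10 sixteenth notes.
Convert each value to sixteenth notes: sixteenth note = 1; dotted eighth note = 3; dotted quarter = 6.
Total: 1 + 3 + 6 = 10.
10 equals 10, so the answer is Yes.

Yes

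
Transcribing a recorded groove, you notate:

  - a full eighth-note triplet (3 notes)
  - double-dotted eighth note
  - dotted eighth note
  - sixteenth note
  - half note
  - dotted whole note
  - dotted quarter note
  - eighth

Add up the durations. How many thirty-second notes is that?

Convert each value to thirty-second notes: a full eighth-note triplet (3 notes) (three triplet eighths span one quarter) = 8; double-dotted eighth note = 7; dotted eighth note = 6; sixteenth note = 2; half note = 16; dotted whole note = 48; dotted quarter note = 12; eighth = 4.
Total: 8 + 7 + 6 + 2 + 16 + 48 + 12 + 4 = 103 thirty-second notes.

103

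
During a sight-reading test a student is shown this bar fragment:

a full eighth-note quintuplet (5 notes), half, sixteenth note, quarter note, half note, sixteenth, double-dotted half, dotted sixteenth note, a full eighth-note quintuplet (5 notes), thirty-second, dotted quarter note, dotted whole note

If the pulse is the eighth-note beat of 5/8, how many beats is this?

One eighth-note beat = 4 thirty-second notes.
Each duration in thirty-second notes: a full eighth-note quintuplet (5 notes) (five quintuplet eighths span one half) = 16; half = 16; sixteenth note = 2; quarter note = 8; half note = 16; sixteenth = 2; double-dotted half = 28; dotted sixteenth note = 3; a full eighth-note quintuplet (5 notes) (five quintuplet eighths span one half) = 16; thirty-second = 1; dotted quarter note = 12; dotted whole note = 48.
Adding: 16 + 16 + 2 + 8 + 16 + 2 + 28 + 3 + 16 + 1 + 12 + 48 = 168.
168 ÷ 4 = 42 beats.

42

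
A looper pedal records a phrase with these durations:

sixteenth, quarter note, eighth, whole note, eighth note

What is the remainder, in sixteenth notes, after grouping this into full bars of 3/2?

1

One bar of 3/2 = 24 sixteenth notes.
Express everything in sixteenth notes: sixteenth = 1; quarter note = 4; eighth = 2; whole note = 16; eighth note = 2.
Altogether 1 + 4 + 2 + 16 + 2 = 25.
25 ÷ 24 = 1 complete bar with 1 sixteenth note remaining.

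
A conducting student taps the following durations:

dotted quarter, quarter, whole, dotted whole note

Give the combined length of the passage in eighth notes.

Convert each value to eighth notes: dotted quarter = 3; quarter = 2; whole = 8; dotted whole note = 12.
Total: 3 + 2 + 8 + 12 = 25 eighth notes.

25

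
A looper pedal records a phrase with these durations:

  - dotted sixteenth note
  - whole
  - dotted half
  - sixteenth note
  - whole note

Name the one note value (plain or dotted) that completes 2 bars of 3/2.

dotted sixteenth note

2 bars of 3/2 = 96 thirty-second notes.
In thirty-second notes: dotted sixteenth note = 3; whole = 32; dotted half = 24; sixteenth note = 2; whole note = 32.
Sum: 3 + 32 + 24 + 2 + 32 = 93.
Remaining: 96 − 93 = 3 thirty-second notes, which is a dotted sixteenth note.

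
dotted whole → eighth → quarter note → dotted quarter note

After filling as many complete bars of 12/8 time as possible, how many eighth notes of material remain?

6

One bar of 12/8 = 12 eighth notes.
Express everything in eighth notes: dotted whole = 12; eighth = 1; quarter note = 2; dotted quarter note = 3.
Adding: 12 + 1 + 2 + 3 = 18.
18 ÷ 12 = 1 complete bar with 6 eighth notes remaining.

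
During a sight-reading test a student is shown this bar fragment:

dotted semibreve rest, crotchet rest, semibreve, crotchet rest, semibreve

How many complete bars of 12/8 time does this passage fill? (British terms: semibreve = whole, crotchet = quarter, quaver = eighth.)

2

One bar of 12/8 = 6 quarter notes.
Each duration in quarter notes: dotted semibreve rest = 6; crotchet rest = 1; semibreve = 4; crotchet rest = 1; semibreve = 4.
Sum: 6 + 1 + 4 + 1 + 4 = 16.
16 ÷ 6 = 2 complete bars with 4 left over.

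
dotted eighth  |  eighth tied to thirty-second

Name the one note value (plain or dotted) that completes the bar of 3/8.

The bar of 3/8 = 12 thirty-second notes.
In thirty-second notes: dotted eighth = 6; eighth tied to thirty-second (eighth + thirty-second) = 5.
Sum: 6 + 5 = 11.
Remaining: 12 − 11 = 1 thirty-second note, which is a thirty-second note.

thirty-second note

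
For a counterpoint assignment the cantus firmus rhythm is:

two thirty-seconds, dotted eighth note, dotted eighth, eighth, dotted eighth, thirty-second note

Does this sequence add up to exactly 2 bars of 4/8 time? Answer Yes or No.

No

One bar of 4/8 = 16 thirty-second notes, so 2 bars = 32.
Working in thirty-second notes: thirty-second = 1; thirty-second = 1; dotted eighth note = 6; dotted eighth = 6; eighth = 4; dotted eighth = 6; thirty-second note = 1.
Sum: 1 + 1 + 6 + 6 + 4 + 6 + 1 = 25.
25 falls short of 32, so the answer is No.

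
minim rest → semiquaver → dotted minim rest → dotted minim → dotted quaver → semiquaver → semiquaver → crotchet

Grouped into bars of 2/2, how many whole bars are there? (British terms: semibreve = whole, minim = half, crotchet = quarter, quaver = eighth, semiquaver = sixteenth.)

One bar of 2/2 = 16 sixteenth notes.
Working in sixteenth notes: minim rest = 8; semiquaver = 1; dotted minim rest = 12; dotted minim = 12; dotted quaver = 3; semiquaver = 1; semiquaver = 1; crotchet = 4.
Total: 8 + 1 + 12 + 12 + 3 + 1 + 1 + 4 = 42.
42 ÷ 16 = 2 complete bars with 10 left over.

2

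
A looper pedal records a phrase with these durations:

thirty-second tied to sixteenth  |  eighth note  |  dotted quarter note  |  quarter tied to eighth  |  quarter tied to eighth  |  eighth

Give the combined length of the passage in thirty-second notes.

47

In thirty-second notes: thirty-second tied to sixteenth (thirty-second + sixteenth) = 3; eighth note = 4; dotted quarter note = 12; quarter tied to eighth (quarter + eighth) = 12; quarter tied to eighth (quarter + eighth) = 12; eighth = 4.
Sum: 3 + 4 + 12 + 12 + 12 + 4 = 47 thirty-second notes.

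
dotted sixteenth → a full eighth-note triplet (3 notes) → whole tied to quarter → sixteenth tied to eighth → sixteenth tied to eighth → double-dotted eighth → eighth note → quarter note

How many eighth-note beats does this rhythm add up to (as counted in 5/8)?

20.5

One eighth-note beat = 4 thirty-second notes.
Each duration in thirty-second notes: dotted sixteenth = 3; a full eighth-note triplet (3 notes) (three triplet eighths span one quarter) = 8; whole tied to quarter (whole + quarter) = 40; sixteenth tied to eighth (sixteenth + eighth) = 6; sixteenth tied to eighth (sixteenth + eighth) = 6; double-dotted eighth = 7; eighth note = 4; quarter note = 8.
Altogether 3 + 8 + 40 + 6 + 6 + 7 + 4 + 8 = 82.
82 ÷ 4 = 20.5 beats.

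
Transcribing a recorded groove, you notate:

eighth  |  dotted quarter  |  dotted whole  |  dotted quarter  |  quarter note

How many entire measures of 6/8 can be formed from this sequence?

3

One bar of 6/8 = 6 eighth notes.
In eighth notes: eighth = 1; dotted quarter = 3; dotted whole = 12; dotted quarter = 3; quarter note = 2.
Total: 1 + 3 + 12 + 3 + 2 = 21.
21 ÷ 6 = 3 complete bars with 3 left over.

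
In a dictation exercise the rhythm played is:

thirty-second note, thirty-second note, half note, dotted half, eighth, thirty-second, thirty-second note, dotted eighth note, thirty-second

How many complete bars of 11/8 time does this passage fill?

1

One bar of 11/8 = 44 thirty-second notes.
Each duration in thirty-second notes: thirty-second note = 1; thirty-second note = 1; half note = 16; dotted half = 24; eighth = 4; thirty-second = 1; thirty-second note = 1; dotted eighth note = 6; thirty-second = 1.
Sum: 1 + 1 + 16 + 24 + 4 + 1 + 1 + 6 + 1 = 55.
55 ÷ 44 = 1 complete bar with 11 left over.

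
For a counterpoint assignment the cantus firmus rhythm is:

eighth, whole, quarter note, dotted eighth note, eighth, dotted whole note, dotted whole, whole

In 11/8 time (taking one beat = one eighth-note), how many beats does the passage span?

One eighth-note beat = 2 sixteenth notes.
Working in sixteenth notes: eighth = 2; whole = 16; quarter note = 4; dotted eighth note = 3; eighth = 2; dotted whole note = 24; dotted whole = 24; whole = 16.
Total: 2 + 16 + 4 + 3 + 2 + 24 + 24 + 16 = 91.
91 ÷ 2 = 45.5 beats.

45.5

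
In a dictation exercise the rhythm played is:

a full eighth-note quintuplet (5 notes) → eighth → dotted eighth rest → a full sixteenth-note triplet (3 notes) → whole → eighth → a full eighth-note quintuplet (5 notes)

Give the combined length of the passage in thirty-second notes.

82

Each duration in thirty-second notes: a full eighth-note quintuplet (5 notes) (five quintuplet eighths span one half) = 16; eighth = 4; dotted eighth rest = 6; a full sixteenth-note triplet (3 notes) (three triplet sixteenths span one eighth) = 4; whole = 32; eighth = 4; a full eighth-note quintuplet (5 notes) (five quintuplet eighths span one half) = 16.
Sum: 16 + 4 + 6 + 4 + 32 + 4 + 16 = 82 thirty-second notes.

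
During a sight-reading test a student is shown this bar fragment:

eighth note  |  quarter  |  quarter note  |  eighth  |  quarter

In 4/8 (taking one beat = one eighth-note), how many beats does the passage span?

8

One eighth-note beat = 2 sixteenth notes.
Working in sixteenth notes: eighth note = 2; quarter = 4; quarter note = 4; eighth = 2; quarter = 4.
Total: 2 + 4 + 4 + 2 + 4 = 16.
16 ÷ 2 = 8 beats.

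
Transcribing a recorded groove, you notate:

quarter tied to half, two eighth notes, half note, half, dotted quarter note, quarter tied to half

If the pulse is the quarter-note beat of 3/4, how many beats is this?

12.5

One quarter-note beat = 2 eighth notes.
Each duration in eighth notes: quarter tied to half (quarter + half) = 6; eighth note = 1; eighth note = 1; half note = 4; half = 4; dotted quarter note = 3; quarter tied to half (quarter + half) = 6.
Total: 6 + 1 + 1 + 4 + 4 + 3 + 6 = 25.
25 ÷ 2 = 12.5 beats.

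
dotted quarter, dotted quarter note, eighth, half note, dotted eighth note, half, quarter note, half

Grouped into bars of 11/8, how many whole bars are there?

2

One bar of 11/8 = 22 sixteenth notes.
Each duration in sixteenth notes: dotted quarter = 6; dotted quarter note = 6; eighth = 2; half note = 8; dotted eighth note = 3; half = 8; quarter note = 4; half = 8.
Sum: 6 + 6 + 2 + 8 + 3 + 8 + 4 + 8 = 45.
45 ÷ 22 = 2 complete bars with 1 left over.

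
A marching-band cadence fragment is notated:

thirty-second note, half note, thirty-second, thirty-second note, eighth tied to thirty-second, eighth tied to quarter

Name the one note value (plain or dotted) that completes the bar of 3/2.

dotted quarter note

The bar of 3/2 = 48 thirty-second notes.
In thirty-second notes: thirty-second note = 1; half note = 16; thirty-second = 1; thirty-second note = 1; eighth tied to thirty-second (eighth + thirty-second) = 5; eighth tied to quarter (eighth + quarter) = 12.
Adding: 1 + 16 + 1 + 1 + 5 + 12 = 36.
Remaining: 48 − 36 = 12 thirty-second notes, which is a dotted quarter note.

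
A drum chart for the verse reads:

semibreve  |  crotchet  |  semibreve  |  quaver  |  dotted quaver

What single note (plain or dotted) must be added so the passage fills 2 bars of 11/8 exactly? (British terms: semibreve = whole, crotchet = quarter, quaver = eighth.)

2 bars of 11/8 = 44 sixteenth notes.
In sixteenth notes: semibreve = 16; crotchet = 4; semibreve = 16; quaver = 2; dotted quaver = 3.
Total: 16 + 4 + 16 + 2 + 3 = 41.
Remaining: 44 − 41 = 3 sixteenth notes, which is a dotted eighth note.

dotted eighth note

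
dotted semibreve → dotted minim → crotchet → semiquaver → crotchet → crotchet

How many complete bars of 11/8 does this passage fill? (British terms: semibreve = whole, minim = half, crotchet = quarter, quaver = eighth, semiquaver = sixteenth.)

One bar of 11/8 = 22 sixteenth notes.
Working in sixteenth notes: dotted semibreve = 24; dotted minim = 12; crotchet = 4; semiquaver = 1; crotchet = 4; crotchet = 4.
Total: 24 + 12 + 4 + 1 + 4 + 4 = 49.
49 ÷ 22 = 2 complete bars with 5 left over.

2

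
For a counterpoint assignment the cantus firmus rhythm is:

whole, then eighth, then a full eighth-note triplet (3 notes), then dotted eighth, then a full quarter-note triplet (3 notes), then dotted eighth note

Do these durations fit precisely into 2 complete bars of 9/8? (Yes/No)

One bar of 9/8 = 18 sixteenth notes, so 2 bars = 36.
In sixteenth notes: whole = 16; eighth = 2; a full eighth-note triplet (3 notes) (three triplet eighths span one quarter) = 4; dotted eighth = 3; a full quarter-note triplet (3 notes) (three triplet quarters span one half) = 8; dotted eighth note = 3.
Adding: 16 + 2 + 4 + 3 + 8 + 3 = 36.
36 equals 36, so the answer is Yes.

Yes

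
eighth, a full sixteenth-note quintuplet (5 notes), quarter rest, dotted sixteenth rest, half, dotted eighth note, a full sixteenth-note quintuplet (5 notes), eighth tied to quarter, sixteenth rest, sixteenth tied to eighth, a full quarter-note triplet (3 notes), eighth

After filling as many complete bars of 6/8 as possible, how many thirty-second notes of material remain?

21

One bar of 6/8 = 24 thirty-second notes.
Working in thirty-second notes: eighth = 4; a full sixteenth-note quintuplet (5 notes) (five quintuplet sixteenths span one quarter) = 8; quarter rest = 8; dotted sixteenth rest = 3; half = 16; dotted eighth note = 6; a full sixteenth-note quintuplet (5 notes) (five quintuplet sixteenths span one quarter) = 8; eighth tied to quarter (eighth + quarter) = 12; sixteenth rest = 2; sixteenth tied to eighth (sixteenth + eighth) = 6; a full quarter-note triplet (3 notes) (three triplet quarters span one half) = 16; eighth = 4.
Altogether 4 + 8 + 8 + 3 + 16 + 6 + 8 + 12 + 2 + 6 + 16 + 4 = 93.
93 ÷ 24 = 3 complete bars with 21 thirty-second notes remaining.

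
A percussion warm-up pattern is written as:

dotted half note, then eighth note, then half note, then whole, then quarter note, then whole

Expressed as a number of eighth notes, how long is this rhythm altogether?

29

In eighth notes: dotted half note = 6; eighth note = 1; half note = 4; whole = 8; quarter note = 2; whole = 8.
Altogether 6 + 1 + 4 + 8 + 2 + 8 = 29 eighth notes.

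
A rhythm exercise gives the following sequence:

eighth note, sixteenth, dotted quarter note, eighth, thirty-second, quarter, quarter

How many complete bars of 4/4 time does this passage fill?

1

One bar of 4/4 = 32 thirty-second notes.
In thirty-second notes: eighth note = 4; sixteenth = 2; dotted quarter note = 12; eighth = 4; thirty-second = 1; quarter = 8; quarter = 8.
Total: 4 + 2 + 12 + 4 + 1 + 8 + 8 = 39.
39 ÷ 32 = 1 complete bar with 7 left over.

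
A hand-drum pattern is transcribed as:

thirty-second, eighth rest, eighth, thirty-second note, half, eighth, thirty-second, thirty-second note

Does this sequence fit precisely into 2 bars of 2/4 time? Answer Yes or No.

Yes

One bar of 2/4 = 16 thirty-second notes, so 2 bars = 32.
Convert each value to thirty-second notes: thirty-second = 1; eighth rest = 4; eighth = 4; thirty-second note = 1; half = 16; eighth = 4; thirty-second = 1; thirty-second note = 1.
Altogether 1 + 4 + 4 + 1 + 16 + 4 + 1 + 1 = 32.
32 equals 32, so the answer is Yes.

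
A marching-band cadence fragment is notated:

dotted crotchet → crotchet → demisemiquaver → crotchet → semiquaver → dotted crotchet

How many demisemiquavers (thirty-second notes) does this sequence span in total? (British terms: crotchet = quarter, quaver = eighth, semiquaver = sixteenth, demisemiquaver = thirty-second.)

43

Working in thirty-second notes: dotted crotchet = 12; crotchet = 8; demisemiquaver = 1; crotchet = 8; semiquaver = 2; dotted crotchet = 12.
Adding: 12 + 8 + 1 + 8 + 2 + 12 = 43 thirty-second notes.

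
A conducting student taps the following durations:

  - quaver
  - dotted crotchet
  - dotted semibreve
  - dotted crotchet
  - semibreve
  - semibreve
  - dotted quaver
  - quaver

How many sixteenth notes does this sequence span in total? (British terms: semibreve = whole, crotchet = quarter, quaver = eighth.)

Working in sixteenth notes: quaver = 2; dotted crotchet = 6; dotted semibreve = 24; dotted crotchet = 6; semibreve = 16; semibreve = 16; dotted quaver = 3; quaver = 2.
Total: 2 + 6 + 24 + 6 + 16 + 16 + 3 + 2 = 75 sixteenth notes.

75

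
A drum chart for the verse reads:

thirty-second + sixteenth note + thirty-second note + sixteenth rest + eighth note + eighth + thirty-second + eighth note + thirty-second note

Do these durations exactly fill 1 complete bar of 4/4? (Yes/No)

One bar of 4/4 = 32 thirty-second notes.
Working in thirty-second notes: thirty-second = 1; sixteenth note = 2; thirty-second note = 1; sixteenth rest = 2; eighth note = 4; eighth = 4; thirty-second = 1; eighth note = 4; thirty-second note = 1.
Sum: 1 + 2 + 1 + 2 + 4 + 4 + 1 + 4 + 1 = 20.
20 falls short of 32, so the answer is No.

No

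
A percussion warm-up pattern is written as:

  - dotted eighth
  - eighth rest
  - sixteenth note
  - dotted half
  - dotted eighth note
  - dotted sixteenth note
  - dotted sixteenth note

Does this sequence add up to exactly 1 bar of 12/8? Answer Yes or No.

Yes

One bar of 12/8 = 48 thirty-second notes.
In thirty-second notes: dotted eighth = 6; eighth rest = 4; sixteenth note = 2; dotted half = 24; dotted eighth note = 6; dotted sixteenth note = 3; dotted sixteenth note = 3.
Adding: 6 + 4 + 2 + 24 + 6 + 3 + 3 = 48.
48 equals 48, so the answer is Yes.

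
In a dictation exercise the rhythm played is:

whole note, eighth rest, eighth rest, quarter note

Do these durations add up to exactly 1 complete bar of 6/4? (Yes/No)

One bar of 6/4 = 12 eighth notes.
Working in eighth notes: whole note = 8; eighth rest = 1; eighth rest = 1; quarter note = 2.
Sum: 8 + 1 + 1 + 2 = 12.
12 equals 12, so the answer is Yes.

Yes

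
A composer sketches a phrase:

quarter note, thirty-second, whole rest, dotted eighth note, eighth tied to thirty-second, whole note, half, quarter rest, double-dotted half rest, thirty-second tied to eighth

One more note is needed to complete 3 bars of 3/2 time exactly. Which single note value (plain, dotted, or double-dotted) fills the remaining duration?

dotted sixteenth note

3 bars of 3/2 = 144 thirty-second notes.
Working in thirty-second notes: quarter note = 8; thirty-second = 1; whole rest = 32; dotted eighth note = 6; eighth tied to thirty-second (eighth + thirty-second) = 5; whole note = 32; half = 16; quarter rest = 8; double-dotted half rest = 28; thirty-second tied to eighth (thirty-second + eighth) = 5.
Total: 8 + 1 + 32 + 6 + 5 + 32 + 16 + 8 + 28 + 5 = 141.
Remaining: 144 − 141 = 3 thirty-second notes, which is a dotted sixteenth note.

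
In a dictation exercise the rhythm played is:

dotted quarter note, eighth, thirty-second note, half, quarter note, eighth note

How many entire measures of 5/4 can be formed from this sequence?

1

One bar of 5/4 = 40 thirty-second notes.
Working in thirty-second notes: dotted quarter note = 12; eighth = 4; thirty-second note = 1; half = 16; quarter note = 8; eighth note = 4.
Total: 12 + 4 + 1 + 16 + 8 + 4 = 45.
45 ÷ 40 = 1 complete bar with 5 left over.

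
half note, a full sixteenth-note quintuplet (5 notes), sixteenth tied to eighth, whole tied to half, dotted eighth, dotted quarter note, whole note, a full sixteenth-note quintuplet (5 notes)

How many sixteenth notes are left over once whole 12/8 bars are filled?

One bar of 12/8 = 24 sixteenth notes.
Working in sixteenth notes: half note = 8; a full sixteenth-note quintuplet (5 notes) (five quintuplet sixteenths span one quarter) = 4; sixteenth tied to eighth (sixteenth + eighth) = 3; whole tied to half (whole + half) = 24; dotted eighth = 3; dotted quarter note = 6; whole note = 16; a full sixteenth-note quintuplet (5 notes) (five quintuplet sixteenths span one quarter) = 4.
Adding: 8 + 4 + 3 + 24 + 3 + 6 + 16 + 4 = 68.
68 ÷ 24 = 2 complete bars with 20 sixteenth notes remaining.

20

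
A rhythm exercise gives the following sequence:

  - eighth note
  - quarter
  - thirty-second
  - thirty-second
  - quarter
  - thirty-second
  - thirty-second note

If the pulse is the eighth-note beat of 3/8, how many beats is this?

One eighth-note beat = 4 thirty-second notes.
Working in thirty-second notes: eighth note = 4; quarter = 8; thirty-second = 1; thirty-second = 1; quarter = 8; thirty-second = 1; thirty-second note = 1.
Total: 4 + 8 + 1 + 1 + 8 + 1 + 1 = 24.
24 ÷ 4 = 6 beats.

6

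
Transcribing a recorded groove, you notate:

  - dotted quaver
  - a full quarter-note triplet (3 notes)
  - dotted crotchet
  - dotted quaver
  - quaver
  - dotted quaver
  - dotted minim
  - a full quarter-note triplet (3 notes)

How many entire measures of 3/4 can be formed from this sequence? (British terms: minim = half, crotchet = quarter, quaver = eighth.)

One bar of 3/4 = 12 sixteenth notes.
Working in sixteenth notes: dotted quaver = 3; a full quarter-note triplet (3 notes) (three triplet quarters span one half) = 8; dotted crotchet = 6; dotted quaver = 3; quaver = 2; dotted quaver = 3; dotted minim = 12; a full quarter-note triplet (3 notes) (three triplet quarters span one half) = 8.
Adding: 3 + 8 + 6 + 3 + 2 + 3 + 12 + 8 = 45.
45 ÷ 12 = 3 complete bars with 9 left over.

3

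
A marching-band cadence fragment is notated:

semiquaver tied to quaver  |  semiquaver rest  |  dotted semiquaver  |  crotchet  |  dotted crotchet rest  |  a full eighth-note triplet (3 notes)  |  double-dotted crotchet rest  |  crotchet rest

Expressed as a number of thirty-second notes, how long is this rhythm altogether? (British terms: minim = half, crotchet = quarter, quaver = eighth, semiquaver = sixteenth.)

Express everything in thirty-second notes: semiquaver tied to quaver (semiquaver + quaver) = 6; semiquaver rest = 2; dotted semiquaver = 3; crotchet = 8; dotted crotchet rest = 12; a full eighth-note triplet (3 notes) (three triplet eighths span one quarter) = 8; double-dotted crotchet rest = 14; crotchet rest = 8.
Sum: 6 + 2 + 3 + 8 + 12 + 8 + 14 + 8 = 61 thirty-second notes.

61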